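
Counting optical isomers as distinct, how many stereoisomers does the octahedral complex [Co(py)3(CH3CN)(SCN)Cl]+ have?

5

An octahedron has six vertices in three trans pairs; every non-trans pair is cis.
Systematic placement gives 4 geometric isomers: py mer (3 arrangements); py fac (chiral).
One of these lacks any improper symmetry element and so occurs as an enantiomeric pair, giving 4 + 1 = 5 stereoisomers in total.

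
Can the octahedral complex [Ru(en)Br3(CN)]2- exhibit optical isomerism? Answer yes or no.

no

An octahedron has six vertices in three trans pairs; every non-trans pair is cis.
Each en is bidentate and must span two cis positions.
Systematic placement gives 2 geometric isomers: Br mer; Br fac.
Each arrangement has an internal mirror plane or centre of symmetry, so none is chiral.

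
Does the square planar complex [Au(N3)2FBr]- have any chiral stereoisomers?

no

The distinct arrangements are (2 in all): N3 cis; N3 trans.
Each arrangement has an internal mirror plane or centre of symmetry, so none is chiral.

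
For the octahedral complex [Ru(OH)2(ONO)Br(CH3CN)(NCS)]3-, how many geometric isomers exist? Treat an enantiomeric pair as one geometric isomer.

The six octahedral sites form three mutually perpendicular trans pairs.
Exhaustive case analysis gives 9 geometric isomers.

9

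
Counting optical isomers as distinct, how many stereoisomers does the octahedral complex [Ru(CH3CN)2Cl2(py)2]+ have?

An octahedron has six vertices in three trans pairs; every non-trans pair is cis.
Working through the distinct placements yields 5 geometric isomers: CH3CN trans, Cl trans, py trans; CH3CN trans, Cl cis, py cis; CH3CN cis, Cl cis, py trans; CH3CN cis, Cl cis, py cis (chiral); CH3CN cis, Cl trans, py cis.
One of these lacks any improper symmetry element and so occurs as an enantiomeric pair, giving 5 + 1 = 6 stereoisomers in total.

6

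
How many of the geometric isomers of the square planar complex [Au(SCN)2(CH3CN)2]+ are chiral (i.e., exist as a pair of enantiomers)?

0

In a square planar complex each vertex has one trans partner and two cis neighbours.
Systematic placement gives 2 geometric isomers: SCN cis; SCN trans.
Each arrangement has an internal mirror plane or centre of symmetry, so none is chiral.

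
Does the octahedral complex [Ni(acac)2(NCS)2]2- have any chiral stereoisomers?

The six octahedral sites form three mutually perpendicular trans pairs.
Each acac is bidentate and must span two cis positions.
The distinct arrangements are (2 in all): NCS trans; NCS cis (chiral).
One of these lacks any improper symmetry element and so occurs as an enantiomeric pair, giving 2 + 1 = 3 stereoisomers in total.

yes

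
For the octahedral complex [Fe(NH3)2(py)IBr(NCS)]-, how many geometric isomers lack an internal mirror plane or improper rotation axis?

In an octahedral complex each vertex has one trans partner and four cis neighbours.
Systematic enumeration (placing each ligand type in turn and discarding arrangements equivalent by rotation or reflection) gives 9 geometric isomers.
Of these, 6 lack any improper symmetry element and so occur as enantiomeric pairs, giving 9 + 6 = 15 stereoisomers in total.

6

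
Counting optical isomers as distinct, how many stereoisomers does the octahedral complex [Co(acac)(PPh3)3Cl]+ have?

2

An octahedron has six vertices in three trans pairs; every non-trans pair is cis.
Each acac is bidentate and must span two cis positions.
Working through the distinct placements yields 2 geometric isomers: PPh3 fac; PPh3 mer.
Each arrangement has an internal mirror plane or centre of symmetry, so none is chiral.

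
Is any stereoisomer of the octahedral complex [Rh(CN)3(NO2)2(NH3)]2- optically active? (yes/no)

no

In an octahedral complex each vertex has one trans partner and four cis neighbours.
Working through the distinct placements yields 3 geometric isomers: CN mer, NO2 trans; CN mer, NO2 cis; CN fac, NO2 cis.
Each arrangement has an internal mirror plane or centre of symmetry, so none is chiral.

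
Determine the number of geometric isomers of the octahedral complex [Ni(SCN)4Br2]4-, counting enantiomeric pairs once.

2

Systematic placement gives 2 geometric isomers: Br trans; Br cis.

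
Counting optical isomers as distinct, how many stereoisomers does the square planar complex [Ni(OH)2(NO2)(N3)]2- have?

A square has two trans pairs of vertices; adjacent vertices are cis.
There are 2 geometric isomers: OH cis; OH trans.
Each arrangement has an internal mirror plane or centre of symmetry, so none is chiral.

2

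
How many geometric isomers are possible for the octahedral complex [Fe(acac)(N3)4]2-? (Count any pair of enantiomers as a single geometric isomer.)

1

Each acac is bidentate and must span two cis positions.
Only one geometric arrangement is possible.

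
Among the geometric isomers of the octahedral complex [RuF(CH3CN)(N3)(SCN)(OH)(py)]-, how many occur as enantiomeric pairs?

15

Placing the ligands in turn and identifying arrangements related by rotation or reflection leaves 15 distinct geometric isomers.
Of these, 15 lack any improper symmetry element and so occur as enantiomeric pairs, giving 15 + 15 = 30 stereoisomers in total.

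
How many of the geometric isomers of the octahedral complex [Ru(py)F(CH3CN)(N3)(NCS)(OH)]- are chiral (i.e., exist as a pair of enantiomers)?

15

Systematic enumeration (placing each ligand type in turn and discarding arrangements equivalent by rotation or reflection) gives 15 geometric isomers.
Of these, 15 lack any improper symmetry element and so occur as enantiomeric pairs, giving 15 + 15 = 30 stereoisomers in total.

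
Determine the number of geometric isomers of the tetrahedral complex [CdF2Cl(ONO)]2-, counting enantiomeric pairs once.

All four vertices of a tetrahedron are equivalent and mutually adjacent, so cis/trans isomerism cannot arise.
Only one geometric arrangement is possible.

1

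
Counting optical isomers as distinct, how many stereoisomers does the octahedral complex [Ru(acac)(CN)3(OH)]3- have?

2

The six octahedral sites form three mutually perpendicular trans pairs.
Each acac is bidentate and must span two cis positions.
The distinct arrangements are (2 in all): CN mer; CN fac.
Each arrangement has an internal mirror plane or centre of symmetry, so none is chiral.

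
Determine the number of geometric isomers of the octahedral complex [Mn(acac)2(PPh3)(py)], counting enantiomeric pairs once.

In an octahedral complex each vertex has one trans partner and four cis neighbours.
Each acac is bidentate and must span two cis positions.
Working through the distinct placements yields 2 geometric isomers: PPh3 and py mutually cis (chiral); PPh3 and py mutually trans.

2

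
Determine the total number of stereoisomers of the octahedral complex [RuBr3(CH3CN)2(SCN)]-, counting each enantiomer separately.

3

Working through the distinct placements yields 3 geometric isomers: Br mer, CH3CN cis; Br mer, CH3CN trans; Br fac, CH3CN cis.
Each arrangement has an internal mirror plane or centre of symmetry, so none is chiral.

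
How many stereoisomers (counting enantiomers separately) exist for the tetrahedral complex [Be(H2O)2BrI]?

1

All four vertices of a tetrahedron are equivalent and mutually adjacent, so cis/trans isomerism cannot arise.
Only one geometric arrangement is possible.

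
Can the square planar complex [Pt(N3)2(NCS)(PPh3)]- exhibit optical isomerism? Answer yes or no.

In a square planar complex each vertex has one trans partner and two cis neighbours.
The distinct arrangements are (2 in all): N3 cis; N3 trans.
Each arrangement has an internal mirror plane or centre of symmetry, so none is chiral.

no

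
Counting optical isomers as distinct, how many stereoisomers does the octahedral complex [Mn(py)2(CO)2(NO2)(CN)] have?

The six octahedral sites form three mutually perpendicular trans pairs.
Systematic placement gives 6 geometric isomers: py trans, CO cis; py cis, CO cis (3 arrangements, 2 chiral); py trans, CO trans; py cis, CO trans.
Of these, 2 lack any improper symmetry element and so occur as enantiomeric pairs, giving 6 + 2 = 8 stereoisomers in total.

8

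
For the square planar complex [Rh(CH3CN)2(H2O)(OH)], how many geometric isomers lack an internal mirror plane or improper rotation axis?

0

In a square planar complex each vertex has one trans partner and two cis neighbours.
The distinct arrangements are (2 in all): CH3CN cis; CH3CN trans.
Each arrangement has an internal mirror plane or centre of symmetry, so none is chiral.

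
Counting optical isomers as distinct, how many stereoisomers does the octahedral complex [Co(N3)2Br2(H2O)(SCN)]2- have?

In an octahedral complex each vertex has one trans partner and four cis neighbours.
The distinct arrangements are (6 in all): N3 cis, Br trans; N3 trans, Br trans; N3 cis, Br cis (3 arrangements, 2 chiral); N3 trans, Br cis.
Of these, 2 lack any improper symmetry element and so occur as enantiomeric pairs, giving 6 + 2 = 8 stereoisomers in total.

8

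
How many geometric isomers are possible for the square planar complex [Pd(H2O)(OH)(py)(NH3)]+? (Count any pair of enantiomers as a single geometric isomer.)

3

Systematic placement gives 3 geometric isomers: (H2O/OH trans, NH3/py trans); (H2O/py trans, NH3/OH trans); (H2O/NH3 trans, OH/py trans).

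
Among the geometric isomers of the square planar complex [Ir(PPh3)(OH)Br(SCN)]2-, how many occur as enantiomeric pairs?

In a square planar complex each vertex has one trans partner and two cis neighbours.
Working through the distinct placements yields 3 geometric isomers: (Br/PPh3 trans, OH/SCN trans); (Br/SCN trans, OH/PPh3 trans); (Br/OH trans, PPh3/SCN trans).
Each arrangement has an internal mirror plane or centre of symmetry, so none is chiral.

0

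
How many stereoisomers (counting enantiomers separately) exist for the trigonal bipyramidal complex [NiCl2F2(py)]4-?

6

A trigonal bipyramid has two axial and three equatorial sites, which are chemically inequivalent.
Systematic enumeration (placing each ligand type in turn and discarding arrangements equivalent by rotation or reflection) gives 5 geometric isomers.
One of these lacks any improper symmetry element and so occurs as an enantiomeric pair, giving 5 + 1 = 6 stereoisomers in total.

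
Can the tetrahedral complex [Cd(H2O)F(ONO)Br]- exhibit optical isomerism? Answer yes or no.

Only one geometric arrangement is possible; it has no improper symmetry element, so it exists as a pair of enantiomers (2 stereoisomers).

yes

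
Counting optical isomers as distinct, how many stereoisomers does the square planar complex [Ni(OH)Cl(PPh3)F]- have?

Systematic placement gives 3 geometric isomers: (Cl/OH trans, F/PPh3 trans); (Cl/PPh3 trans, F/OH trans); (Cl/F trans, OH/PPh3 trans).
Each arrangement has an internal mirror plane or centre of symmetry, so none is chiral.

3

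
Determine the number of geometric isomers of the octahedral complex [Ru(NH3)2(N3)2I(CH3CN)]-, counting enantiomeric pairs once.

An octahedron has six vertices in three trans pairs; every non-trans pair is cis.
Systematic placement gives 6 geometric isomers: NH3 trans, N3 trans; NH3 cis, N3 cis (3 arrangements, 2 chiral); NH3 trans, N3 cis; NH3 cis, N3 trans.

6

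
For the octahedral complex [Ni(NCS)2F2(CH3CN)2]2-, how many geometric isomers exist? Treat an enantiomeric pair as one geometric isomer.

5

An octahedron has six vertices in three trans pairs; every non-trans pair is cis.
There are 5 geometric isomers: NCS trans, F trans, CH3CN trans; NCS cis, F cis, CH3CN trans; NCS trans, F cis, CH3CN cis; NCS cis, F cis, CH3CN cis (chiral); NCS cis, F trans, CH3CN cis.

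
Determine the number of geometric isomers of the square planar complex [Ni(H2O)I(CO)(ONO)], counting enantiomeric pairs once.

In a square planar complex each vertex has one trans partner and two cis neighbours.
The distinct arrangements are (3 in all): (CO/I trans, H2O/ONO trans); (CO/ONO trans, H2O/I trans); (CO/H2O trans, I/ONO trans).

3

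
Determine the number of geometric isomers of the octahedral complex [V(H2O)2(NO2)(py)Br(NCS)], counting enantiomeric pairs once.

The six octahedral sites form three mutually perpendicular trans pairs.
Exhaustive case analysis gives 9 geometric isomers.

9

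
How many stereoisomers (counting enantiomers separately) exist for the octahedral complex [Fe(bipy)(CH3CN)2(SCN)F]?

The six octahedral sites form three mutually perpendicular trans pairs.
Each bipy is bidentate and must span two cis positions.
Working through the distinct placements yields 4 geometric isomers: CH3CN trans; CH3CN cis (3 arrangements, 2 chiral).
Of these, 2 lack any improper symmetry element and so occur as enantiomeric pairs, giving 4 + 2 = 6 stereoisomers in total.

6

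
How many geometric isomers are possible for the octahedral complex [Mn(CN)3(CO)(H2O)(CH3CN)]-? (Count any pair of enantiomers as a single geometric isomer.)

There are 4 geometric isomers: CN mer (3 arrangements); CN fac (chiral).

4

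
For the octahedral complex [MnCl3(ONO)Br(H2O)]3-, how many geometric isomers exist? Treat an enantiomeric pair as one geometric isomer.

The six octahedral sites form three mutually perpendicular trans pairs.
Systematic placement gives 4 geometric isomers: Cl mer (3 arrangements); Cl fac (chiral).

4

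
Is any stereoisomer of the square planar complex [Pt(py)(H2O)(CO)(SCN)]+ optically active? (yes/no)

no

A square has two trans pairs of vertices; adjacent vertices are cis.
The distinct arrangements are (3 in all): (CO/SCN trans, H2O/py trans); (CO/py trans, H2O/SCN trans); (CO/H2O trans, SCN/py trans).
Each arrangement has an internal mirror plane or centre of symmetry, so none is chiral.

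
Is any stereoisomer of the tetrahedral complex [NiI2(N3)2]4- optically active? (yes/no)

no

All four vertices of a tetrahedron are equivalent and mutually adjacent, so cis/trans isomerism cannot arise.
Only one geometric arrangement is possible.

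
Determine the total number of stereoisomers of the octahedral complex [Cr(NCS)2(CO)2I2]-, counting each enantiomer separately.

Systematic placement gives 5 geometric isomers: NCS trans, CO trans, I trans; NCS cis, CO trans, I cis; NCS trans, CO cis, I cis; NCS cis, CO cis, I cis (chiral); NCS cis, CO cis, I trans.
One of these lacks any improper symmetry element and so occurs as an enantiomeric pair, giving 5 + 1 = 6 stereoisomers in total.

6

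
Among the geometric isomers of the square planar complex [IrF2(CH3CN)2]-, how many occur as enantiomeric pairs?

A square has two trans pairs of vertices; adjacent vertices are cis.
There are 2 geometric isomers: F cis; F trans.
Each arrangement has an internal mirror plane or centre of symmetry, so none is chiral.

0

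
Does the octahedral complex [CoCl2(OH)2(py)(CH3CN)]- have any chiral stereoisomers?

In an octahedral complex each vertex has one trans partner and four cis neighbours.
The distinct arrangements are (6 in all): Cl cis, OH cis (3 arrangements, 2 chiral); Cl cis, OH trans; Cl trans, OH cis; Cl trans, OH trans.
Of these, 2 lack any improper symmetry element and so occur as enantiomeric pairs, giving 6 + 2 = 8 stereoisomers in total.

yes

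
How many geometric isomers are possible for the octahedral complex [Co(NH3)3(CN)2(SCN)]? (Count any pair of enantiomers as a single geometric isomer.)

3

An octahedron has six vertices in three trans pairs; every non-trans pair is cis.
There are 3 geometric isomers: NH3 mer, CN trans; NH3 fac, CN cis; NH3 mer, CN cis.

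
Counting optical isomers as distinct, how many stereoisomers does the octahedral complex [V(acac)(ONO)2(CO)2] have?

4

The six octahedral sites form three mutually perpendicular trans pairs.
Each acac is bidentate and must span two cis positions.
Systematic placement gives 3 geometric isomers: ONO cis, CO trans; ONO cis, CO cis (chiral); ONO trans, CO cis.
One of these lacks any improper symmetry element and so occurs as an enantiomeric pair, giving 3 + 1 = 4 stereoisomers in total.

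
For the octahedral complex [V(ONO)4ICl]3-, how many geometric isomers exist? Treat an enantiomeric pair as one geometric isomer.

2

The distinct arrangements are (2 in all): I and Cl mutually trans; I and Cl mutually cis.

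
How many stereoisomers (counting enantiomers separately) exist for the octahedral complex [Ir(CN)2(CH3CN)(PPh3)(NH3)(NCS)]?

15

In an octahedral complex each vertex has one trans partner and four cis neighbours.
Systematic enumeration (placing each ligand type in turn and discarding arrangements equivalent by rotation or reflection) gives 9 geometric isomers.
Of these, 6 lack any improper symmetry element and so occur as enantiomeric pairs, giving 9 + 6 = 15 stereoisomers in total.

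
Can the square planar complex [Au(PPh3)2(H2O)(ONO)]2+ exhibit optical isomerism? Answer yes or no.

no

In a square planar complex each vertex has one trans partner and two cis neighbours.
Working through the distinct placements yields 2 geometric isomers: PPh3 cis; PPh3 trans.
Each arrangement has an internal mirror plane or centre of symmetry, so none is chiral.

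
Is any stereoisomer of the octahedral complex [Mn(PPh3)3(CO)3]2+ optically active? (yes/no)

no

The six octahedral sites form three mutually perpendicular trans pairs.
Working through the distinct placements yields 2 geometric isomers: PPh3 mer; PPh3 fac.
Each arrangement has an internal mirror plane or centre of symmetry, so none is chiral.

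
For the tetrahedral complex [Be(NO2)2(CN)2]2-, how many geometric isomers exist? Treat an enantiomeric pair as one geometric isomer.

In a tetrahedral complex all four positions are equivalent and every pair of ligands is adjacent — there is no cis/trans distinction.
Only one geometric arrangement is possible.

1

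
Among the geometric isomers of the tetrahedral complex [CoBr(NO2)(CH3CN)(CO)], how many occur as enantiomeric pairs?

In a tetrahedral complex all four positions are equivalent and every pair of ligands is adjacent — there is no cis/trans distinction.
Only one geometric arrangement is possible; it has no improper symmetry element, so it exists as a pair of enantiomers (2 stereoisomers).

1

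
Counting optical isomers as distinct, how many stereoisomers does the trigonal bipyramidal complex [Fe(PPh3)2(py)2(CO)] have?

6

In a trigonal bipyramid the two axial positions differ from the three equatorial ones.
Placing the ligands in turn and identifying arrangements related by rotation or reflection leaves 5 distinct geometric isomers.
One of these lacks any improper symmetry element and so occurs as an enantiomeric pair, giving 5 + 1 = 6 stereoisomers in total.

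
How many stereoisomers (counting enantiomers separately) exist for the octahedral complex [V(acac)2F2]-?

3

An octahedron has six vertices in three trans pairs; every non-trans pair is cis.
Each acac is bidentate and must span two cis positions.
Systematic placement gives 2 geometric isomers: F trans; F cis (chiral).
One of these lacks any improper symmetry element and so occurs as an enantiomeric pair, giving 2 + 1 = 3 stereoisomers in total.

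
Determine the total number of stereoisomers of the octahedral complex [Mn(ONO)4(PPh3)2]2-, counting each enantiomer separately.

2

In an octahedral complex each vertex has one trans partner and four cis neighbours.
Systematic placement gives 2 geometric isomers: PPh3 trans; PPh3 cis.
Each arrangement has an internal mirror plane or centre of symmetry, so none is chiral.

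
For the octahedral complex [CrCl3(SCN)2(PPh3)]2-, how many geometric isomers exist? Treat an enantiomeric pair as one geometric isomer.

3

An octahedron has six vertices in three trans pairs; every non-trans pair is cis.
The distinct arrangements are (3 in all): Cl mer, SCN trans; Cl mer, SCN cis; Cl fac, SCN cis.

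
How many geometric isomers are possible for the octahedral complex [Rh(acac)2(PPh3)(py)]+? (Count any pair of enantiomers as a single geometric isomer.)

2

The six octahedral sites form three mutually perpendicular trans pairs.
Each acac is bidentate and must span two cis positions.
There are 2 geometric isomers: PPh3 and py mutually cis (chiral); PPh3 and py mutually trans.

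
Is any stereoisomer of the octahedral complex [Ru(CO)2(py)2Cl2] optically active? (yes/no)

Working through the distinct placements yields 5 geometric isomers: CO trans, py trans, Cl trans; CO trans, py cis, Cl cis; CO cis, py trans, Cl cis; CO cis, py cis, Cl cis (chiral); CO cis, py cis, Cl trans.
One of these lacks any improper symmetry element and so occurs as an enantiomeric pair, giving 5 + 1 = 6 stereoisomers in total.

yes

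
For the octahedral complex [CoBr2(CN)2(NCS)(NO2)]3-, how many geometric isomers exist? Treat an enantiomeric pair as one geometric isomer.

6

Systematic placement gives 6 geometric isomers: Br trans, CN trans; Br trans, CN cis; Br cis, CN cis (3 arrangements, 2 chiral); Br cis, CN trans.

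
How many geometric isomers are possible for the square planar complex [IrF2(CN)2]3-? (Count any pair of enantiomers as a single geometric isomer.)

In a square planar complex each vertex has one trans partner and two cis neighbours.
The distinct arrangements are (2 in all): F cis; F trans.

2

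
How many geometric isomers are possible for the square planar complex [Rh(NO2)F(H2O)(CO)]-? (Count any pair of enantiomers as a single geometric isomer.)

3

A square has two trans pairs of vertices; adjacent vertices are cis.
Systematic placement gives 3 geometric isomers: (CO/H2O trans, F/NO2 trans); (CO/NO2 trans, F/H2O trans); (CO/F trans, H2O/NO2 trans).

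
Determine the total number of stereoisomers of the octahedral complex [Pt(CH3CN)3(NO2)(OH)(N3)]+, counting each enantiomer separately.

5

Systematic placement gives 4 geometric isomers: CH3CN mer (3 arrangements); CH3CN fac (chiral).
One of these lacks any improper symmetry element and so occurs as an enantiomeric pair, giving 4 + 1 = 5 stereoisomers in total.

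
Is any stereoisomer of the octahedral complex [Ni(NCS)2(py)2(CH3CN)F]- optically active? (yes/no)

An octahedron has six vertices in three trans pairs; every non-trans pair is cis.
There are 6 geometric isomers: NCS trans, py trans; NCS cis, py cis (3 arrangements, 2 chiral); NCS cis, py trans; NCS trans, py cis.
Of these, 2 lack any improper symmetry element and so occur as enantiomeric pairs, giving 6 + 2 = 8 stereoisomers in total.

yes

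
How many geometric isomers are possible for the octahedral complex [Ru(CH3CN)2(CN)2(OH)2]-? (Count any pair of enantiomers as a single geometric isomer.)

5

The six octahedral sites form three mutually perpendicular trans pairs.
There are 5 geometric isomers: CH3CN trans, CN trans, OH trans; CH3CN trans, CN cis, OH cis; CH3CN cis, CN cis, OH trans; CH3CN cis, CN cis, OH cis (chiral); CH3CN cis, CN trans, OH cis.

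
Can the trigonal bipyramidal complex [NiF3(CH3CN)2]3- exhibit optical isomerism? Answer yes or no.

A trigonal bipyramid has two axial and three equatorial sites, which are chemically inequivalent.
There are 3 geometric isomers: CH3CN both axial; CH3CN one axial, one equatorial; CH3CN both equatorial.
Each arrangement has an internal mirror plane or centre of symmetry, so none is chiral.

no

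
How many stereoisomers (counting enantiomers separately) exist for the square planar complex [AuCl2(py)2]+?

There are 2 geometric isomers: Cl cis; Cl trans.
Each arrangement has an internal mirror plane or centre of symmetry, so none is chiral.

2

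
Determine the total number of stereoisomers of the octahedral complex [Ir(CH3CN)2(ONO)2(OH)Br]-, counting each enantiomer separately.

An octahedron has six vertices in three trans pairs; every non-trans pair is cis.
There are 6 geometric isomers: CH3CN cis, ONO trans; CH3CN cis, ONO cis (3 arrangements, 2 chiral); CH3CN trans, ONO trans; CH3CN trans, ONO cis.
Of these, 2 lack any improper symmetry element and so occur as enantiomeric pairs, giving 6 + 2 = 8 stereoisomers in total.

8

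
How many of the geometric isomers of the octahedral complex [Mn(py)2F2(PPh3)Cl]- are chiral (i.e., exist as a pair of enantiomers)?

An octahedron has six vertices in three trans pairs; every non-trans pair is cis.
There are 6 geometric isomers: py trans, F cis; py cis, F cis (3 arrangements, 2 chiral); py trans, F trans; py cis, F trans.
Of these, 2 lack any improper symmetry element and so occur as enantiomeric pairs, giving 6 + 2 = 8 stereoisomers in total.

2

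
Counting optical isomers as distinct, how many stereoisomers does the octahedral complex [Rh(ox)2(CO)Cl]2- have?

3

The six octahedral sites form three mutually perpendicular trans pairs.
Each ox is bidentate and must span two cis positions.
Working through the distinct placements yields 2 geometric isomers: CO and Cl mutually trans; CO and Cl mutually cis (chiral).
One of these lacks any improper symmetry element and so occurs as an enantiomeric pair, giving 2 + 1 = 3 stereoisomers in total.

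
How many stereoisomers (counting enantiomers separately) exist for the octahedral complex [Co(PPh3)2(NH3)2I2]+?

The distinct arrangements are (5 in all): PPh3 trans, NH3 trans, I trans; PPh3 cis, NH3 cis, I trans; PPh3 trans, NH3 cis, I cis; PPh3 cis, NH3 cis, I cis (chiral); PPh3 cis, NH3 trans, I cis.
One of these lacks any improper symmetry element and so occurs as an enantiomeric pair, giving 5 + 1 = 6 stereoisomers in total.

6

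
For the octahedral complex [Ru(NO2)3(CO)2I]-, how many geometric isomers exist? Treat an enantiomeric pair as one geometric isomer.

3

The six octahedral sites form three mutually perpendicular trans pairs.
The distinct arrangements are (3 in all): NO2 mer, CO trans; NO2 mer, CO cis; NO2 fac, CO cis.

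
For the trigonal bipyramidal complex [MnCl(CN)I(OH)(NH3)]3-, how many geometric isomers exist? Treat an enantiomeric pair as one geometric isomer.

10

A trigonal bipyramid has two axial and three equatorial sites, which are chemically inequivalent.
Exhaustive case analysis gives 10 geometric isomers.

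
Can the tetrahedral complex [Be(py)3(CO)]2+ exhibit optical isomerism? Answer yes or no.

All four vertices of a tetrahedron are equivalent and mutually adjacent, so cis/trans isomerism cannot arise.
Only one geometric arrangement is possible.

no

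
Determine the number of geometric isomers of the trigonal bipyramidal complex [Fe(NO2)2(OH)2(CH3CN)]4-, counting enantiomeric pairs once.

5

In a trigonal bipyramid the two axial positions differ from the three equatorial ones.
Placing the ligands in turn and identifying arrangements related by rotation or reflection leaves 5 distinct geometric isomers.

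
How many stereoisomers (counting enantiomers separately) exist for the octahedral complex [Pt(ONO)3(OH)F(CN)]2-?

The distinct arrangements are (4 in all): ONO mer (3 arrangements); ONO fac (chiral).
One of these lacks any improper symmetry element and so occurs as an enantiomeric pair, giving 4 + 1 = 5 stereoisomers in total.

5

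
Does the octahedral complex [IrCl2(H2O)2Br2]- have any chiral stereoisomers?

yes

An octahedron has six vertices in three trans pairs; every non-trans pair is cis.
Systematic placement gives 5 geometric isomers: Cl trans, H2O trans, Br trans; Cl cis, H2O cis, Br trans; Cl cis, H2O trans, Br cis; Cl cis, H2O cis, Br cis (chiral); Cl trans, H2O cis, Br cis.
One of these lacks any improper symmetry element and so occurs as an enantiomeric pair, giving 5 + 1 = 6 stereoisomers in total.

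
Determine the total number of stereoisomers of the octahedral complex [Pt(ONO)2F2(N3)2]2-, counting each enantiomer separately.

6

In an octahedral complex each vertex has one trans partner and four cis neighbours.
Working through the distinct placements yields 5 geometric isomers: ONO trans, F trans, N3 trans; ONO cis, F trans, N3 cis; ONO trans, F cis, N3 cis; ONO cis, F cis, N3 cis (chiral); ONO cis, F cis, N3 trans.
One of these lacks any improper symmetry element and so occurs as an enantiomeric pair, giving 5 + 1 = 6 stereoisomers in total.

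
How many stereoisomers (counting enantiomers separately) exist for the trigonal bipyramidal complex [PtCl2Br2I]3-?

In a trigonal bipyramid the two axial positions differ from the three equatorial ones.
Exhaustive case analysis gives 5 geometric isomers.
One of these lacks any improper symmetry element and so occurs as an enantiomeric pair, giving 5 + 1 = 6 stereoisomers in total.

6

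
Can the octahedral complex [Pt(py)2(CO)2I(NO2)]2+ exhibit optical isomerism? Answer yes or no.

An octahedron has six vertices in three trans pairs; every non-trans pair is cis.
Working through the distinct placements yields 6 geometric isomers: py trans, CO trans; py cis, CO trans; py trans, CO cis; py cis, CO cis (3 arrangements, 2 chiral).
Of these, 2 lack any improper symmetry element and so occur as enantiomeric pairs, giving 6 + 2 = 8 stereoisomers in total.

yes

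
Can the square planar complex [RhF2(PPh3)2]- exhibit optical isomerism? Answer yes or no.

no

In a square planar complex each vertex has one trans partner and two cis neighbours.
Systematic placement gives 2 geometric isomers: F cis; F trans.
Each arrangement has an internal mirror plane or centre of symmetry, so none is chiral.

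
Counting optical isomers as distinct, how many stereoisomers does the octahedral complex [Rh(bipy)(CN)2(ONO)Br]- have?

6

An octahedron has six vertices in three trans pairs; every non-trans pair is cis.
Each bipy is bidentate and must span two cis positions.
There are 4 geometric isomers: CN cis (3 arrangements, 2 chiral); CN trans.
Of these, 2 lack any improper symmetry element and so occur as enantiomeric pairs, giving 4 + 2 = 6 stereoisomers in total.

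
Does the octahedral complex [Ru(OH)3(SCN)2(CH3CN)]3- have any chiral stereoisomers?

no

In an octahedral complex each vertex has one trans partner and four cis neighbours.
The distinct arrangements are (3 in all): OH mer, SCN trans; OH fac, SCN cis; OH mer, SCN cis.
Each arrangement has an internal mirror plane or centre of symmetry, so none is chiral.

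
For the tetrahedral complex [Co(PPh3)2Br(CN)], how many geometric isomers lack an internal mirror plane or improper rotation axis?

In a tetrahedral complex all four positions are equivalent and every pair of ligands is adjacent — there is no cis/trans distinction.
Only one geometric arrangement is possible.

0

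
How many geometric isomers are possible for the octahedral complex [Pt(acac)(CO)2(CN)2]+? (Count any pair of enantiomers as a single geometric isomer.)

3

In an octahedral complex each vertex has one trans partner and four cis neighbours.
Each acac is bidentate and must span two cis positions.
There are 3 geometric isomers: CO cis, CN trans; CO cis, CN cis (chiral); CO trans, CN cis.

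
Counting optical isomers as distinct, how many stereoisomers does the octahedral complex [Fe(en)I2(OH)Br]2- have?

6

The six octahedral sites form three mutually perpendicular trans pairs.
Each en is bidentate and must span two cis positions.
Systematic placement gives 4 geometric isomers: I cis (3 arrangements, 2 chiral); I trans.
Of these, 2 lack any improper symmetry element and so occur as enantiomeric pairs, giving 4 + 2 = 6 stereoisomers in total.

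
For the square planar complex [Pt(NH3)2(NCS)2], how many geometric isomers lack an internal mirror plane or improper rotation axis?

A square has two trans pairs of vertices; adjacent vertices are cis.
Systematic placement gives 2 geometric isomers: NH3 cis; NH3 trans.
Each arrangement has an internal mirror plane or centre of symmetry, so none is chiral.

0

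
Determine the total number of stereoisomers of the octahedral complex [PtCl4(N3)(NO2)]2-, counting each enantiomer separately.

The six octahedral sites form three mutually perpendicular trans pairs.
Working through the distinct placements yields 2 geometric isomers: N3 and NO2 mutually trans; N3 and NO2 mutually cis.
Each arrangement has an internal mirror plane or centre of symmetry, so none is chiral.

2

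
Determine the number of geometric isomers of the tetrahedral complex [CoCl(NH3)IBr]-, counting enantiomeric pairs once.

In a tetrahedral complex all four positions are equivalent and every pair of ligands is adjacent — there is no cis/trans distinction.
Only one geometric arrangement is possible; it has no improper symmetry element, so it exists as a pair of enantiomers (2 stereoisomers).

1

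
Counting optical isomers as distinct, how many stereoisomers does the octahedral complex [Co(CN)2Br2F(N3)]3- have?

An octahedron has six vertices in three trans pairs; every non-trans pair is cis.
Working through the distinct placements yields 6 geometric isomers: CN trans, Br trans; CN cis, Br trans; CN cis, Br cis (3 arrangements, 2 chiral); CN trans, Br cis.
Of these, 2 lack any improper symmetry element and so occur as enantiomeric pairs, giving 6 + 2 = 8 stereoisomers in total.

8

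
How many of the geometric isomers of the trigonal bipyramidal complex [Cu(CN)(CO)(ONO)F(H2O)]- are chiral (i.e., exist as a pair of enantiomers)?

10

Exhaustive case analysis gives 10 geometric isomers.
Of these, 10 lack any improper symmetry element and so occur as enantiomeric pairs, giving 10 + 10 = 20 stereoisomers in total.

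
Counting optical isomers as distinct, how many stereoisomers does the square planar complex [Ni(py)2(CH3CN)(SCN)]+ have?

2

In a square planar complex each vertex has one trans partner and two cis neighbours.
The distinct arrangements are (2 in all): py cis; py trans.
Each arrangement has an internal mirror plane or centre of symmetry, so none is chiral.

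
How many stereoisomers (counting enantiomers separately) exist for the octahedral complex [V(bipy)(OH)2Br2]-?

The six octahedral sites form three mutually perpendicular trans pairs.
Each bipy is bidentate and must span two cis positions.
Systematic placement gives 3 geometric isomers: OH cis, Br trans; OH cis, Br cis (chiral); OH trans, Br cis.
One of these lacks any improper symmetry element and so occurs as an enantiomeric pair, giving 3 + 1 = 4 stereoisomers in total.

4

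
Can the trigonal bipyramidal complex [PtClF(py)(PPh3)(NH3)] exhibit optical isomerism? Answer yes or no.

A trigonal bipyramid has two axial and three equatorial sites, which are chemically inequivalent.
Systematic enumeration (placing each ligand type in turn and discarding arrangements equivalent by rotation or reflection) gives 10 geometric isomers.
Of these, 10 lack any improper symmetry element and so occur as enantiomeric pairs, giving 10 + 10 = 20 stereoisomers in total.

yes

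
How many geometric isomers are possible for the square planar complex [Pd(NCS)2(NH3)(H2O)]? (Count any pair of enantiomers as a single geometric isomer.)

There are 2 geometric isomers: NCS cis; NCS trans.

2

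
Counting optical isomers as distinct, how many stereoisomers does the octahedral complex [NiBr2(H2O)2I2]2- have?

In an octahedral complex each vertex has one trans partner and four cis neighbours.
Systematic placement gives 5 geometric isomers: Br trans, H2O trans, I trans; Br trans, H2O cis, I cis; Br cis, H2O cis, I trans; Br cis, H2O cis, I cis (chiral); Br cis, H2O trans, I cis.
One of these lacks any improper symmetry element and so occurs as an enantiomeric pair, giving 5 + 1 = 6 stereoisomers in total.

6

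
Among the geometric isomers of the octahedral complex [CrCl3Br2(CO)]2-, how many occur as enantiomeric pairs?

Working through the distinct placements yields 3 geometric isomers: Cl mer, Br trans; Cl mer, Br cis; Cl fac, Br cis.
Each arrangement has an internal mirror plane or centre of symmetry, so none is chiral.

0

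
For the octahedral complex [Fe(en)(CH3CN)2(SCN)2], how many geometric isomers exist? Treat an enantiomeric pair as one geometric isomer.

3

In an octahedral complex each vertex has one trans partner and four cis neighbours.
Each en is bidentate and must span two cis positions.
Systematic placement gives 3 geometric isomers: CH3CN trans, SCN cis; CH3CN cis, SCN cis (chiral); CH3CN cis, SCN trans.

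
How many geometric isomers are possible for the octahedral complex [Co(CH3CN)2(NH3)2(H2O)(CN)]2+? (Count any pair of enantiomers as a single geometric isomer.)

6

In an octahedral complex each vertex has one trans partner and four cis neighbours.
There are 6 geometric isomers: CH3CN trans, NH3 trans; CH3CN trans, NH3 cis; CH3CN cis, NH3 trans; CH3CN cis, NH3 cis (3 arrangements, 2 chiral).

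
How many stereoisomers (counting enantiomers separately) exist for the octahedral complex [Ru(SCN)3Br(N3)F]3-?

5

Working through the distinct placements yields 4 geometric isomers: SCN mer (3 arrangements); SCN fac (chiral).
One of these lacks any improper symmetry element and so occurs as an enantiomeric pair, giving 4 + 1 = 5 stereoisomers in total.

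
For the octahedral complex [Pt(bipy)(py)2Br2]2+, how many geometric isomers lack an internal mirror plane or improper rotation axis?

The six octahedral sites form three mutually perpendicular trans pairs.
Each bipy is bidentate and must span two cis positions.
Working through the distinct placements yields 3 geometric isomers: py cis, Br trans; py trans, Br cis; py cis, Br cis (chiral).
One of these lacks any improper symmetry element and so occurs as an enantiomeric pair, giving 3 + 1 = 4 stereoisomers in total.

1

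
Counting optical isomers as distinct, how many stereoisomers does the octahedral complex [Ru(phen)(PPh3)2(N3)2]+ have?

The six octahedral sites form three mutually perpendicular trans pairs.
Each phen is bidentate and must span two cis positions.
The distinct arrangements are (3 in all): PPh3 cis, N3 trans; PPh3 cis, N3 cis (chiral); PPh3 trans, N3 cis.
One of these lacks any improper symmetry element and so occurs as an enantiomeric pair, giving 3 + 1 = 4 stereoisomers in total.

4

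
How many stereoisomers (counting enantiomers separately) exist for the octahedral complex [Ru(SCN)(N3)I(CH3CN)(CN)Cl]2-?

30

Exhaustive case analysis gives 15 geometric isomers.
Of these, 15 lack any improper symmetry element and so occur as enantiomeric pairs, giving 15 + 15 = 30 stereoisomers in total.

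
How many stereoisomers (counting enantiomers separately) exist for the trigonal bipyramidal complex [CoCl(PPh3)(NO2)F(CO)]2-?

20

A trigonal bipyramid has two axial and three equatorial sites, which are chemically inequivalent.
Systematic enumeration (placing each ligand type in turn and discarding arrangements equivalent by rotation or reflection) gives 10 geometric isomers.
Of these, 10 lack any improper symmetry element and so occur as enantiomeric pairs, giving 10 + 10 = 20 stereoisomers in total.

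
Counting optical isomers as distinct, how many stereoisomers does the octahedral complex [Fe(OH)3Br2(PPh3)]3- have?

In an octahedral complex each vertex has one trans partner and four cis neighbours.
Working through the distinct placements yields 3 geometric isomers: OH mer, Br trans; OH fac, Br cis; OH mer, Br cis.
Each arrangement has an internal mirror plane or centre of symmetry, so none is chiral.

3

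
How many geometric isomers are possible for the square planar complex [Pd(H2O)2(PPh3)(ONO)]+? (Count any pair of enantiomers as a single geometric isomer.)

2

In a square planar complex each vertex has one trans partner and two cis neighbours.
Working through the distinct placements yields 2 geometric isomers: H2O cis; H2O trans.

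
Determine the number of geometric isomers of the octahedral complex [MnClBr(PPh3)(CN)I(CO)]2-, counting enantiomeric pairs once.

15

An octahedron has six vertices in three trans pairs; every non-trans pair is cis.
Exhaustive case analysis gives 15 geometric isomers.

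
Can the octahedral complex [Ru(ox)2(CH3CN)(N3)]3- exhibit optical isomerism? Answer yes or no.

An octahedron has six vertices in three trans pairs; every non-trans pair is cis.
Each ox is bidentate and must span two cis positions.
The distinct arrangements are (2 in all): CH3CN and N3 mutually trans; CH3CN and N3 mutually cis (chiral).
One of these lacks any improper symmetry element and so occurs as an enantiomeric pair, giving 2 + 1 = 3 stereoisomers in total.

yes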